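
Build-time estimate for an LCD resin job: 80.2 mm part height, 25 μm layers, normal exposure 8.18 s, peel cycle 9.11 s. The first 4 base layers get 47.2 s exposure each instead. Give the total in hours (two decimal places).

Layers = ⌈80.2/0.025⌉ = 3208.
Bottom layers = 4 × (47.2 + 9.11), so 225.24 s.
Regular layers = 3204 × (8.18 + 9.11), so 55397.16 s.
Total = 225.24 + 55397.16 = 55622.4 s = 15.45 hours.

15.45 hours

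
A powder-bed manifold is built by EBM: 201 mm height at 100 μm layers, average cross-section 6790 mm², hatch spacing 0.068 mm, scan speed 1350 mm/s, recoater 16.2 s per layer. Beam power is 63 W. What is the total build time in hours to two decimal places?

50.34 hours

Layers = ⌈201/0.1⌉ = 2010.
Per-layer scan distance = 6790 / 0.068 = 99852.9 mm.
Scan time per layer = 99852.9 / 1350, so 73.9651 s.
Per-layer time: 73.9651 + 16.2 → 90.1651 s.
Total: 2010 × 90.1651 s = 181231.851 s → 50.34 hours.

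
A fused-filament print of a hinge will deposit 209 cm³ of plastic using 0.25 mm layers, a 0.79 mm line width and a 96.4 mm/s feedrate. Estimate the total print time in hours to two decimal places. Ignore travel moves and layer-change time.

3.05 hours

Extrusion cross-section: 0.25 × 0.79 → 0.1975 mm².
Path length: 209000 mm³ / 0.1975 mm² → 1058227.8 mm.
Print-move time: 1058227.8 / 96.4 → 10977.5 s.
10977.5 s = 3.05 hours.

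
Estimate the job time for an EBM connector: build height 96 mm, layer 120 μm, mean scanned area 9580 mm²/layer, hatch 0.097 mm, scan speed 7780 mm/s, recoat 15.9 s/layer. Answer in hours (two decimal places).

Number of layers: 96 / 0.12 → 800 (rounded up).
Per-layer scan distance = 9580 / 0.097, so 98762.9 mm.
Per-layer scan time = 98762.9 / 7780, so 12.6945 s.
Layer cycle: 12.6945 + 15.9 → 28.5945 s.
Total: 800 × 28.5945 s = 22875.6 s → 6.35 hours.

6.35 hours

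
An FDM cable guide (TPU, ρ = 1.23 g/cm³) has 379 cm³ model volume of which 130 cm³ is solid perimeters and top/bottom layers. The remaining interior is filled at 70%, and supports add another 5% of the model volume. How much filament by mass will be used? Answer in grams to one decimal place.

397.6 g

Volume inside the shell = 379 − 130, so 249 cm³.
Deposited infill = 0.70 × 249, so 174.3 cm³.
Support: 0.05 × 379 → 18.95 cm³.
Deposited volume = 130 + 174.3 + 18.95 = 323.25 cm³.
Mass = 323.25 × 1.23, so 397.5975 g.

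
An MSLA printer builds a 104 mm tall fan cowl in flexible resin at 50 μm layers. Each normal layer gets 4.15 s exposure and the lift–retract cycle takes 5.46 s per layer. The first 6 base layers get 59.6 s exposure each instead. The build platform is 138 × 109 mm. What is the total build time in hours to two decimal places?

5.64 hours

Layer count = ceil(104 / 0.05) = 2080.
Burn-in layers = 6 × (59.6 + 5.46), so 390.36 s.
Normal layers = 2074 × (4.15 + 5.46) = 19931.14 s.
Total = 390.36 + 19931.14 = 20321.5 s = 5.64 hours.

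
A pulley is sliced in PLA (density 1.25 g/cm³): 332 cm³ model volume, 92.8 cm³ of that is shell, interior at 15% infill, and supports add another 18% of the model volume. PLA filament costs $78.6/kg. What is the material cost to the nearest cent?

$18.51

Infill region = 332 − 92.8, so 239.2 cm³.
Infill deposited: 0.15 × 239.2 → 35.88 cm³.
Support: 0.18 × 332 → 59.76 cm³.
Total extruded = 92.8 + 35.88 + 59.76 = 188.44 cm³.
Mass = 188.44 × 1.25 = 235.55 g.
Cost = 235.55 g / 1000 × $78.6/kg = $18.51.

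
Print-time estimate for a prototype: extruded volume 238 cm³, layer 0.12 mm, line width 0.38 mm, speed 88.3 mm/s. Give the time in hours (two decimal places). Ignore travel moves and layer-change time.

16.42 hours

Bead cross-section: 0.12 × 0.38 → 0.0456 mm².
Toolpath length = 238 cm³ / 0.0456 mm² = 238000 / 0.0456 = 5219298.2 mm.
Extrusion time = 5219298.2 / 88.3, so 59108.7 s.
In the requested units: 59108.7 s = 16.42 hours.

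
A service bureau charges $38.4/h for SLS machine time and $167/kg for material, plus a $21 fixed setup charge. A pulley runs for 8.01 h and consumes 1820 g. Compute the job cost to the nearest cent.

$632.52

Machine-time cost = 38.4 × 8.01, so $307.584.
Feedstock cost = 167 × 1820/1000 = $303.94.
Total = 307.584 + 303.94 + 21 = 632.524 ≈ $632.52.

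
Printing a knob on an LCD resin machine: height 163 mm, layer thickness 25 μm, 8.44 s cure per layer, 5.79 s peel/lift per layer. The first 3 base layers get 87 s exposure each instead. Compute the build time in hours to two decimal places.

Layer count = ceil(163 / 0.025) = 6520.
Bottom layers = 3 × (87 + 5.79), so 278.37 s.
Normal layers = 6517 × (8.44 + 5.79) = 92736.91 s.
Total = 278.37 + 92736.91 = 93015.28 s = 25.84 hours.

25.84 hours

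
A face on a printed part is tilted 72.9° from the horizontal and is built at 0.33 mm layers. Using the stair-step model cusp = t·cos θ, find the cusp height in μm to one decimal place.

h_c = t·cos θ = 0.33 × 0.2940 = 0.09702 mm (97.0 μm).

97.0 μm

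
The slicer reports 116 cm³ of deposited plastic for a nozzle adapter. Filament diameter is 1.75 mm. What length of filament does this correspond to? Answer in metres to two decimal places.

A = π r² = π × 0.875² = 2.4053 mm².
L = 116000 mm³ / 2.4053 mm² = 48226.83 mm, i.e. 48.23 m.

48.23 m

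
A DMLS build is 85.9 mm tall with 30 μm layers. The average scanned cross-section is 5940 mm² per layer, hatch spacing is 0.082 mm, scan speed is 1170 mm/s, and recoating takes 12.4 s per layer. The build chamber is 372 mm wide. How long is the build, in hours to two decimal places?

59.12 hours

Layers = ⌈85.9/0.03⌉ = 2864.
Per-layer scan distance: 5940 / 0.082 → 72439 mm.
Scan time per layer = 72439 / 1170, so 61.9137 s.
Layer cycle: 61.9137 + 12.4 → 74.3137 s.
Build time = 2864 × 74.3137 = 212834.4368 s = 59.12 hours.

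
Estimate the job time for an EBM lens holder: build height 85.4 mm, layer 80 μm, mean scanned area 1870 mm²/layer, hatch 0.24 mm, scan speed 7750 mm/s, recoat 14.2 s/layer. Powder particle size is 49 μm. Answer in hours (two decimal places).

4.51 hours

Layers = ⌈85.4/0.08⌉ = 1068.
Hatch length per layer: 1870 / 0.24 → 7791.7 mm.
Beam time per layer = 7791.7 / 7750 = 1.0054 s.
Time per layer = 1.0054 + 14.2 = 15.2054 s.
1068 layers × 15.2054 s/layer = 16239.3672 s, i.e. 4.51 hours.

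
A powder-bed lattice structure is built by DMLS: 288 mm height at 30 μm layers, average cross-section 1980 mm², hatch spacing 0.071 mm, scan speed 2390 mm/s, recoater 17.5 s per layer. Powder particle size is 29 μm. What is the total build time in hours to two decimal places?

Number of layers: 288 / 0.03 → 9600 (rounded up).
Hatch length per layer = 1980 / 0.071 = 27887.3 mm.
Laser time per layer: 27887.3 / 2390 → 11.6683 s.
Time per layer: 11.6683 + 17.5 → 29.1683 s.
Build time = 9600 × 29.1683 = 280015.68 s = 77.78 hours.

77.78 hours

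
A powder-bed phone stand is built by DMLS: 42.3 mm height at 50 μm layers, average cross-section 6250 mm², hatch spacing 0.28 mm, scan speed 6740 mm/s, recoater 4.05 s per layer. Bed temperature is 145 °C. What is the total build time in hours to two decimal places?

Layer count = ceil(42.3 / 0.05) = 846.
Scan path per layer = 6250 / 0.28 = 22321.4 mm.
Scan time per layer: 22321.4 / 6740 → 3.3118 s.
Layer cycle = 3.3118 + 4.05, so 7.3618 s.
Build time = 846 × 7.3618 = 6228.0828 s = 1.73 hours.

1.73 hours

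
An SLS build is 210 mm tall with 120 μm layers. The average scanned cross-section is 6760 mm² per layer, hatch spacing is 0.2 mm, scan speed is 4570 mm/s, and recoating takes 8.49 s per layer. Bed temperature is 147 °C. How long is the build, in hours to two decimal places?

7.72 hours

Number of layers: 210 / 0.12 → 1750 (rounded up).
Hatch length per layer: 6760 / 0.2 → 33800 mm.
Per-layer scan time = 33800 / 4570, so 7.3961 s.
Time per layer = 7.3961 + 8.49 = 15.8861 s.
1750 layers × 15.8861 s/layer = 27800.675 s, i.e. 7.72 hours.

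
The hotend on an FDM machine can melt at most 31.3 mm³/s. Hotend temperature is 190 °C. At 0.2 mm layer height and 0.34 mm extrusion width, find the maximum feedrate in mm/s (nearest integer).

460 mm/s

Bead cross-section = 0.2 × 0.34, so 0.068 mm².
v_max = Q/A = 31.3/0.068 = 460.29 mm/s → 460 mm/s.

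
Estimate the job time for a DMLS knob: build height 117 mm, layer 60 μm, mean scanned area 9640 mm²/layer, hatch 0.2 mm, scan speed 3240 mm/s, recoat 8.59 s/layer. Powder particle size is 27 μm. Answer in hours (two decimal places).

Layers = ⌈117/0.06⌉ = 1950.
Hatch length per layer = 9640 / 0.2, so 48200 mm.
Laser time per layer = 48200 / 3240, so 14.8765 s.
Layer cycle = 14.8765 + 8.59 = 23.4665 s.
Build time = 1950 × 23.4665 = 45759.675 s = 12.71 hours.

12.71 hours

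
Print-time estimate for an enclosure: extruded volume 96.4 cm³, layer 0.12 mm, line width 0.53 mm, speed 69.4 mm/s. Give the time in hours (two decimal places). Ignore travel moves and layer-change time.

Line area: 0.12 × 0.53 → 0.0636 mm².
Toolpath length = 96.4 cm³ / 0.0636 mm² = 96400 / 0.0636 = 1515723.3 mm.
Print-move time: 1515723.3 / 69.4 → 21840.4 s.
In the requested units: 21840.4 s = 6.07 hours.

6.07 hours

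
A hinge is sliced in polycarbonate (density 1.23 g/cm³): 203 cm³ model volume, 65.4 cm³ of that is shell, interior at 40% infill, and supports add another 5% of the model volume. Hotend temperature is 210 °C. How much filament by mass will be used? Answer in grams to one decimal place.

160.6 g

Volume inside the shell = 203 − 65.4, so 137.6 cm³.
Infill deposited = 0.40 × 137.6 = 55.04 cm³.
Support: 0.05 × 203 → 10.15 cm³.
Deposited volume = 65.4 + 55.04 + 10.15, so 130.59 cm³.
Mass = 130.59 × 1.23, so 160.6257 g.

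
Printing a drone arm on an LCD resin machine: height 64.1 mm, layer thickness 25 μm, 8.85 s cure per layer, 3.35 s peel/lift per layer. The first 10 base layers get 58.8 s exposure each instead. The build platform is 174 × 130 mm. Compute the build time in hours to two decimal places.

Layer count = ceil(64.1 / 0.025) = 2564.
Burn-in layers = 10 × (58.8 + 3.35) = 621.5 s.
Regular layers = 2554 × (8.85 + 3.35) = 31158.8 s.
Total = 621.5 + 31158.8 = 31780.3 s = 8.83 hours.

8.83 hours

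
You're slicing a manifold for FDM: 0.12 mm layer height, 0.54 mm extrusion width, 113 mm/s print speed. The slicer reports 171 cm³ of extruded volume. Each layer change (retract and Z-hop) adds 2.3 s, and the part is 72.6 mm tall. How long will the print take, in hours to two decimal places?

6.87 hours

Extrusion cross-section = 0.12 × 0.54 = 0.0648 mm².
Total extruded path = 171000/0.0648 = 2638888.9 mm.
Extrusion time = 2638888.9 / 113, so 23353 s.
Layers = ⌈72.6/0.12⌉ = 605.
Layer-change overhead = 605 × 2.3, so 1391.5 s.
Total = 23353 + 1391.5 = 24744.5 s = 6.87 hours.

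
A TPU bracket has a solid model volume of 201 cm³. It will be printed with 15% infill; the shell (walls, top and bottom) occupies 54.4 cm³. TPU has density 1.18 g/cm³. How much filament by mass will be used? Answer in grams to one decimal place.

90.1 g

Infill region = 201 − 54.4 = 146.6 cm³.
Infill volume: 0.15 × 146.6 → 21.99 cm³.
Total extruded = 54.4 + 21.99 = 76.39 cm³.
Mass: 76.39 × 1.18 → 90.1402 g.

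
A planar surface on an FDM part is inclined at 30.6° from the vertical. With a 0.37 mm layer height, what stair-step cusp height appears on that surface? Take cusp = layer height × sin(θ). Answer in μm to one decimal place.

188.3 μm

h_c = t·sin θ = 0.37 × 0.5090 = 0.18833 mm (188.3 μm).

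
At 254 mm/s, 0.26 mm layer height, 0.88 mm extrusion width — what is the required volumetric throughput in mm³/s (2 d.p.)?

A = 0.26 × 0.88 = 0.2288 mm².
Volumetric flow = 254 × 0.2288 = 58.12 mm³/s.

58.12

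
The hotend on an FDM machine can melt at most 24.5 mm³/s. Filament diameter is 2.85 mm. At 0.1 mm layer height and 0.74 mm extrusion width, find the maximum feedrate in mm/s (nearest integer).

A = 0.1 × 0.74, so 0.074 mm².
Max speed = 24.5 / 0.074 = 331.08 ≈ 331 mm/s.

331 mm/s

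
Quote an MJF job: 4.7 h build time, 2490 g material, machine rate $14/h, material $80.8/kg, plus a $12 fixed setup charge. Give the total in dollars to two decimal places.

$278.99

Machine-time cost: 14 × 4.7 → $65.80.
Material charge: 80.8 × 2490/1000 → $201.192.
Adding setup: 65.80 + 201.192 + 12 → 278.992 ≈ $278.99.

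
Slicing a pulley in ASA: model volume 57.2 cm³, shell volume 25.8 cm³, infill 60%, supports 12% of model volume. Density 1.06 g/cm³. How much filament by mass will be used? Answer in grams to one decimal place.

54.6 g

Interior volume = 57.2 − 25.8, so 31.4 cm³.
Infill volume = 0.60 × 31.4, so 18.84 cm³.
Support = 0.12 × 57.2, so 6.864 cm³.
Total printed volume = 25.8 + 18.84 + 6.864, so 51.504 cm³.
Mass = 51.504 × 1.06 = 54.59424 g.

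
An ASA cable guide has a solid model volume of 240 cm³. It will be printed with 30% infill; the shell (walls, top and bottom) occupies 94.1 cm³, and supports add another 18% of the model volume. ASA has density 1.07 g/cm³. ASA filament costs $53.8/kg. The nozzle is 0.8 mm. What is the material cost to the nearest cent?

Interior volume: 240 − 94.1 → 145.9 cm³.
Deposited infill: 0.30 × 145.9 → 43.77 cm³.
Support = 0.18 × 240 = 43.2 cm³.
Deposited volume: 94.1 + 43.77 + 43.2 → 181.07 cm³.
Mass: 181.07 × 1.07 → 193.7449 g.
At $53.8/kg: 193.7449/1000 × 53.8 = $10.42.

$10.42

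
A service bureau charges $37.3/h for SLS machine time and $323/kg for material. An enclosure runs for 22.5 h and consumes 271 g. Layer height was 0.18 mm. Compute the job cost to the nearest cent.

Machine-time cost = 37.3 × 22.5, so $839.25.
Material cost = 323 × 271/1000, so $87.533.
Total = 839.25 + 87.533 = 926.783 ≈ $926.78.

$926.78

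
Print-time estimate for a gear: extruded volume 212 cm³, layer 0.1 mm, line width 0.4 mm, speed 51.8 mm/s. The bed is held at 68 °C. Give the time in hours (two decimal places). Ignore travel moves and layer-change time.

Line area = 0.1 × 0.4, so 0.04 mm².
Toolpath length = 212 cm³ / 0.04 mm² = 212000 / 0.04 = 5300000 mm.
Extrusion time = 5300000 / 51.8, so 102316.6 s.
102316.6 s = 28.42 hours.

28.42 hours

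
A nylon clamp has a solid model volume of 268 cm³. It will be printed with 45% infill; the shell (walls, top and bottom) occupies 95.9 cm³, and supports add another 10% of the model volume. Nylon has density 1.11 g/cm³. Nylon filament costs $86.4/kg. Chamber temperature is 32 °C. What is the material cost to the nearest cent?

$19.19

Volume inside the shell = 268 − 95.9, so 172.1 cm³.
Deposited infill: 0.45 × 172.1 → 77.445 cm³.
Support: 0.10 × 268 → 26.8 cm³.
Total extruded: 95.9 + 77.445 + 26.8 → 200.145 cm³.
Mass: 200.145 × 1.11 → 222.16095 g.
Cost = 222.16095 g / 1000 × $86.4/kg = $19.19.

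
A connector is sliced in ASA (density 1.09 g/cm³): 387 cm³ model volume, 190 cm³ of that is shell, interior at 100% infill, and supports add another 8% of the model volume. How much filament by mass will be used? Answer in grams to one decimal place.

455.6 g

Volume inside the shell = 387 − 190 = 197 cm³.
Infill volume: 1.00 × 197 → 197 cm³.
Support = 0.08 × 387 = 30.96 cm³.
Total printed volume = 190 + 197 + 30.96 = 417.96 cm³.
Mass = 417.96 × 1.09 = 455.5764 g.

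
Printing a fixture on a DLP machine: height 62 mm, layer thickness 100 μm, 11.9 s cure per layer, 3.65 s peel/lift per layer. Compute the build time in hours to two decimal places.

Layer count = ceil(62 / 0.1) = 620.
Cycle time: 11.9 + 3.65 → 15.55 s.
Total = 620 × 15.55 = 9641 s = 2.68 hours.

2.68 hours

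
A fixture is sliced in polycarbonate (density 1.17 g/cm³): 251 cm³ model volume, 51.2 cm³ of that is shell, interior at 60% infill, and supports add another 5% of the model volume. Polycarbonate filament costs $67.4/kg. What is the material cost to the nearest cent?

Volume inside the shell = 251 − 51.2, so 199.8 cm³.
Infill deposited = 0.60 × 199.8 = 119.88 cm³.
Support: 0.05 × 251 → 12.55 cm³.
Total extruded = 51.2 + 119.88 + 12.55 = 183.63 cm³.
Mass = 183.63 × 1.17 = 214.8471 g.
At $67.4/kg: 214.8471/1000 × 67.4 = $14.48.

$14.48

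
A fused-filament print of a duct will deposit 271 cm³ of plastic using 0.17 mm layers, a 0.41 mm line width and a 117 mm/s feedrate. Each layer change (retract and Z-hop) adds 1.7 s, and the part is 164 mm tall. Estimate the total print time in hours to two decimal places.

Line area = 0.17 × 0.41, so 0.0697 mm².
Total extruded path = 271000/0.0697 = 3888091.8 mm.
Print-move time = 3888091.8 / 117 = 33231.6 s.
Layers = ⌈164/0.17⌉ = 965.
Non-print overhead: 965 × 1.7 → 1640.5 s.
Total = 33231.6 + 1640.5 = 34872.1 s = 9.69 hours.

9.69 hours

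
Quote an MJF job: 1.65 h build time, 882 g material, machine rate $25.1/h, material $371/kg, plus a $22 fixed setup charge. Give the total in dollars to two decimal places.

$390.64

Machine cost = 25.1 × 1.65, so $41.415.
Material cost = 371 × 882/1000 = $327.222.
Adding setup: 41.415 + 327.222 + 22 → 390.637 ≈ $390.64.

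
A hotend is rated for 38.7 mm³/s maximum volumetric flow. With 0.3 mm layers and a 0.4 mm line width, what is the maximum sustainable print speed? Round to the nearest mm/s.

323 mm/s

A = 0.3 × 0.4 = 0.12 mm².
v_max = Q/A = 38.7/0.12 = 322.50 mm/s → 323 mm/s.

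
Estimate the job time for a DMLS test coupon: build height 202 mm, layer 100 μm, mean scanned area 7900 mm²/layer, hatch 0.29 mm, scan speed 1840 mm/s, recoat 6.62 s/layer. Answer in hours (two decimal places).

Layer count = ceil(202 / 0.1) = 2020.
Scan path per layer = 7900 / 0.29 = 27241.4 mm.
Per-layer scan time = 27241.4 / 1840, so 14.8051 s.
Per-layer time = 14.8051 + 6.62 = 21.4251 s.
Total: 2020 × 21.4251 s = 43278.702 s → 12.02 hours.

12.02 hours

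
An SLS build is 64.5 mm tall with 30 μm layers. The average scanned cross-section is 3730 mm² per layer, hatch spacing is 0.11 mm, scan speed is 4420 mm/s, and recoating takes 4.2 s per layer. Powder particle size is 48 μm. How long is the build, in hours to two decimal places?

Layers = ⌈64.5/0.03⌉ = 2150.
Per-layer scan distance: 3730 / 0.11 → 33909.1 mm.
Per-layer scan time = 33909.1 / 4420 = 7.6717 s.
Time per layer = 7.6717 + 4.2, so 11.8717 s.
Total: 2150 × 11.8717 s = 25524.155 s → 7.09 hours.

7.09 hours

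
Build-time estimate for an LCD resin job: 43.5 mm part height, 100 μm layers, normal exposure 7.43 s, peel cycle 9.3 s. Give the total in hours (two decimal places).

Layers = ⌈43.5/0.1⌉ = 435.
Per-layer time = 7.43 + 9.3 = 16.73 s.
Build time: 435 × 16.73 s = 7277.55 s, i.e. 2.02 hours.

2.02 hours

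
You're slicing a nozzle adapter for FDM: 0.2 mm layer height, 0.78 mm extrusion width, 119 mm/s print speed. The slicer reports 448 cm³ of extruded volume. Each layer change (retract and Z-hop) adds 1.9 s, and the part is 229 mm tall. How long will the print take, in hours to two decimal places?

Bead cross-section: 0.2 × 0.78 → 0.156 mm².
Total extruded path = 448000/0.156 = 2871794.9 mm.
Time extruding = 2871794.9 / 119, so 24132.7 s.
Layer count = ceil(229 / 0.2) = 1145.
Layer-change overhead = 1145 × 1.9, so 2175.5 s.
Total = 24132.7 + 2175.5 = 26308.2 s = 7.31 hours.

7.31 hours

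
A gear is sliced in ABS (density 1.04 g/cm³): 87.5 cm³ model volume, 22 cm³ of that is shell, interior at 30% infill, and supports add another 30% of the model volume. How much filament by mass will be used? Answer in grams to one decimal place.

70.6 g

Infill region: 87.5 − 22 → 65.5 cm³.
Deposited infill: 0.30 × 65.5 → 19.65 cm³.
Support = 0.30 × 87.5, so 26.25 cm³.
Total extruded = 22 + 19.65 + 26.25 = 67.9 cm³.
Mass = 67.9 × 1.04 = 70.616 g.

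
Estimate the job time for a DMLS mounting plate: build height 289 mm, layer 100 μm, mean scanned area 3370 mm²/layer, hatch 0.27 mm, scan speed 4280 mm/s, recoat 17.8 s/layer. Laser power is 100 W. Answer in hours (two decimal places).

16.63 hours

Number of layers: 289 / 0.1 → 2890 (rounded up).
Scan path per layer = 3370 / 0.27, so 12481.5 mm.
Per-layer scan time = 12481.5 / 4280 = 2.9162 s.
Time per layer = 2.9162 + 17.8, so 20.7162 s.
Total: 2890 × 20.7162 s = 59869.818 s → 16.63 hours.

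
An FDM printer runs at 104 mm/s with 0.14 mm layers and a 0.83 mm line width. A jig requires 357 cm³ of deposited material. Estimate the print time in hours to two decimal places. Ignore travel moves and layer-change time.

Extrusion cross-section: 0.14 × 0.83 → 0.1162 mm².
Total extruded path = 357000/0.1162 = 3072289.2 mm.
Extrusion time = 3072289.2 / 104, so 29541.2 s.
Converting: 29541.2 s = 8.21 hours.

8.21 hours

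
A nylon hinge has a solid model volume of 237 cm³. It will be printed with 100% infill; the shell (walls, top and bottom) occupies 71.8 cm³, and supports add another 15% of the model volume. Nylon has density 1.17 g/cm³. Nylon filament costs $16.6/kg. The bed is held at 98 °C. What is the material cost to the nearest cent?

$5.29

Volume inside the shell = 237 − 71.8 = 165.2 cm³.
Deposited infill = 1.00 × 165.2 = 165.2 cm³.
Support: 0.15 × 237 → 35.55 cm³.
Total extruded = 71.8 + 165.2 + 35.55, so 272.55 cm³.
Mass = 272.55 × 1.17, so 318.8835 g.
At $16.6/kg: 318.8835/1000 × 16.6 = $5.29.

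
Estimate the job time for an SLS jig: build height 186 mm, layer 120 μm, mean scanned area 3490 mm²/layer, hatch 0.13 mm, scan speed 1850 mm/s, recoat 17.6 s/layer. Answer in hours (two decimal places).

Number of layers: 186 / 0.12 → 1550 (rounded up).
Hatch length per layer = 3490 / 0.13, so 26846.2 mm.
Laser time per layer = 26846.2 / 1850, so 14.5115 s.
Time per layer = 14.5115 + 17.6, so 32.1115 s.
Build time = 1550 × 32.1115 = 49772.825 s = 13.83 hours.

13.83 hours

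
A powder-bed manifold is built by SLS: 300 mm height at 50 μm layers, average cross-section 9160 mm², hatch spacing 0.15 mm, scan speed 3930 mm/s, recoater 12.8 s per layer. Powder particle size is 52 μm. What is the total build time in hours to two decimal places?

Layer count = ceil(300 / 0.05) = 6000.
Hatch length per layer = 9160 / 0.15, so 61066.7 mm.
Laser time per layer = 61066.7 / 3930, so 15.5386 s.
Time per layer: 15.5386 + 12.8 → 28.3386 s.
Total: 6000 × 28.3386 s = 170031.6 s → 47.23 hours.

47.23 hours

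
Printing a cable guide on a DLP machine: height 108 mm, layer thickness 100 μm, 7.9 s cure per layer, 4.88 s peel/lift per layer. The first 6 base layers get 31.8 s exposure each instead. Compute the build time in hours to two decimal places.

Layers = ⌈108/0.1⌉ = 1080.
Burn-in layers: 6 × (31.8 + 4.88) → 220.08 s.
Remaining layers: 1074 × (7.9 + 4.88) → 13725.72 s.
Total = 220.08 + 13725.72 = 13945.8 s = 3.87 hours.

3.87 hours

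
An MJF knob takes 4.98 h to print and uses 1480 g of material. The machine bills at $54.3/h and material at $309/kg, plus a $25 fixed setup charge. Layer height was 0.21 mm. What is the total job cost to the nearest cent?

Machine cost: 54.3 × 4.98 → $270.414.
Material charge = 309 × 1480/1000 = $457.32.
Adding setup: 270.414 + 457.32 + 25 → 752.734 ≈ $752.73.

$752.73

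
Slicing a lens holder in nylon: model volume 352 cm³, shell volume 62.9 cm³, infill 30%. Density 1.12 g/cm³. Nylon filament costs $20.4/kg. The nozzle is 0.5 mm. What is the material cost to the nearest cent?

$3.42

Interior volume: 352 − 62.9 → 289.1 cm³.
Infill deposited = 0.30 × 289.1, so 86.73 cm³.
Total printed volume: 62.9 + 86.73 → 149.63 cm³.
Mass = 149.63 × 1.12, so 167.5856 g.
Cost = 167.5856 g / 1000 × $20.4/kg = $3.42.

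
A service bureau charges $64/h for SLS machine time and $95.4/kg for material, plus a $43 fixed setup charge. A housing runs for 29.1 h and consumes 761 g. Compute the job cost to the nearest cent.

Machine-time cost = 64 × 29.1, so $1862.40.
Material charge: 95.4 × 761/1000 → $72.5994.
Adding setup: 1862.40 + 72.5994 + 43 → 1977.9994 ≈ $1978.00.

$1978.00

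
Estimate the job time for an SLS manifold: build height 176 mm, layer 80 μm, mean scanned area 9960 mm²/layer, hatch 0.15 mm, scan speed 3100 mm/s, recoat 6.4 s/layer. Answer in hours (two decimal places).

17.00 hours

Layer count = ceil(176 / 0.08) = 2200.
Hatch length per layer = 9960 / 0.15 = 66400 mm.
Scan time per layer = 66400 / 3100 = 21.4194 s.
Per-layer time = 21.4194 + 6.4 = 27.8194 s.
2200 layers × 27.8194 s/layer = 61202.68 s, i.e. 17.00 hours.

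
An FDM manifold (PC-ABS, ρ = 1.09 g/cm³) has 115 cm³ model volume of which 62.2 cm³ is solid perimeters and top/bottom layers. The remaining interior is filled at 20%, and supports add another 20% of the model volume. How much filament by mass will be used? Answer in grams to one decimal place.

Volume inside the shell = 115 − 62.2 = 52.8 cm³.
Infill deposited = 0.20 × 52.8, so 10.56 cm³.
Support = 0.20 × 115 = 23 cm³.
Deposited volume = 62.2 + 10.56 + 23, so 95.76 cm³.
Mass = 95.76 × 1.09 = 104.3784 g.

104.4 g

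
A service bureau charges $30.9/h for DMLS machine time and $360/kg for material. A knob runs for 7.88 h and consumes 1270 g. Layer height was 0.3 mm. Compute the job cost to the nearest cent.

Machine cost: 30.9 × 7.88 → $243.492.
Material charge: 360 × 1270/1000 → $457.20.
Total = 243.492 + 457.20 = 700.692 ≈ $700.69.

$700.69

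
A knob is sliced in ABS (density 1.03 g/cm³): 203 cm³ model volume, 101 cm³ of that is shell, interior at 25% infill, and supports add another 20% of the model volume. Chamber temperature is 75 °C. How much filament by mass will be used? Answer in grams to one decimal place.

Interior volume: 203 − 101 → 102 cm³.
Deposited infill = 0.25 × 102, so 25.5 cm³.
Support: 0.20 × 203 → 40.6 cm³.
Total printed volume = 101 + 25.5 + 40.6, so 167.1 cm³.
Mass = 167.1 × 1.03 = 172.113 g.

172.1 g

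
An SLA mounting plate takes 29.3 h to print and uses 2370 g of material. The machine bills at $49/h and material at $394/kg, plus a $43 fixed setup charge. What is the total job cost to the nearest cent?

$2412.48

Machine cost = 49 × 29.3 = $1435.70.
Material charge = 394 × 2370/1000, so $933.78.
Adding setup: 1435.70 + 933.78 + 43 → $2412.48.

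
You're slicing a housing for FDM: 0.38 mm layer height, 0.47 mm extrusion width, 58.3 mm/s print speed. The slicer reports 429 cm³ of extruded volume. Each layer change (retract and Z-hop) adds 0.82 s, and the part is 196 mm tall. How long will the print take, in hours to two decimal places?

Extrusion cross-section: 0.38 × 0.47 → 0.1786 mm².
Total extruded path = 429000/0.1786 = 2402015.7 mm.
Print-move time = 2402015.7 / 58.3 = 41201 s.
Layer count = ceil(196 / 0.38) = 516.
Layer-change overhead: 516 × 0.82 → 423.12 s.
Altogether 41201 + 423.12 = 41624.12 s, i.e. 11.56 hours.

11.56 hours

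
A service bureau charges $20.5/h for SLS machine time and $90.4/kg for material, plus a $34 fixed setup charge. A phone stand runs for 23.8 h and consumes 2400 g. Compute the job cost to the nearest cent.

$738.86

Machine-time cost = 20.5 × 23.8 = $487.90.
Material cost = 90.4 × 2400/1000 = $216.96.
Total = 487.90 + 216.96 + 34 = $738.86.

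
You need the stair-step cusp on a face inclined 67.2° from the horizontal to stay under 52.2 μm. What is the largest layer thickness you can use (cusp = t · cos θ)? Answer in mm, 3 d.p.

Layer height = cusp / cos(67.2°) = 0.0522 / 0.3875 = 0.135 mm.

0.135 mm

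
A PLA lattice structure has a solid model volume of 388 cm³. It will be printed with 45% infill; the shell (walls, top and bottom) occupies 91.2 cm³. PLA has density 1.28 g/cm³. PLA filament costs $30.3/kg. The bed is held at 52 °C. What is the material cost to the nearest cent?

$8.72

Infill region = 388 − 91.2 = 296.8 cm³.
Deposited infill: 0.45 × 296.8 → 133.56 cm³.
Deposited volume: 91.2 + 133.56 → 224.76 cm³.
Mass = 224.76 × 1.28, so 287.6928 g.
Cost = 287.6928 g / 1000 × $30.3/kg = $8.72.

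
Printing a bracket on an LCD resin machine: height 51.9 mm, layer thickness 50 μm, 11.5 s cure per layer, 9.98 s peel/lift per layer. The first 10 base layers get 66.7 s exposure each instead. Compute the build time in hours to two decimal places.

6.35 hours

Number of layers: 51.9 / 0.05 → 1038 (rounded up).
Base layers = 10 × (66.7 + 9.98), so 766.8 s.
Remaining layers = 1028 × (11.5 + 9.98), so 22081.44 s.
Sum: 766.8 + 22081.44 = 22848.24 s → 6.35 hours.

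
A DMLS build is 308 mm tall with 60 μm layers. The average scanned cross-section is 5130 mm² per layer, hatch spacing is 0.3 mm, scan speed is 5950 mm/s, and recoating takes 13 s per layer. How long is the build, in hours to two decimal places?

22.64 hours

Number of layers: 308 / 0.06 → 5134 (rounded up).
Scan path per layer = 5130 / 0.3, so 17100 mm.
Laser time per layer: 17100 / 5950 → 2.8739 s.
Per-layer time = 2.8739 + 13 = 15.8739 s.
Build time = 5134 × 15.8739 = 81496.6026 s = 22.64 hours.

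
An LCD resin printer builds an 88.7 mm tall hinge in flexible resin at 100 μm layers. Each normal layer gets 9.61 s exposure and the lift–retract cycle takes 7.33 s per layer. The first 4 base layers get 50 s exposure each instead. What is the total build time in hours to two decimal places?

4.22 hours

Number of layers: 88.7 / 0.1 → 887 (rounded up).
Base layers: 4 × (50 + 7.33) → 229.32 s.
Regular layers: 883 × (9.61 + 7.33) → 14958.02 s.
Total = 229.32 + 14958.02 = 15187.34 s = 4.22 hours.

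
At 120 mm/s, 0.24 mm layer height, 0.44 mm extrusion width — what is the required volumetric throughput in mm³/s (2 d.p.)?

12.67

Bead cross-section: 0.24 × 0.44 → 0.1056 mm².
Q = v·A = 120 × 0.1056 = 12.67 mm³/s.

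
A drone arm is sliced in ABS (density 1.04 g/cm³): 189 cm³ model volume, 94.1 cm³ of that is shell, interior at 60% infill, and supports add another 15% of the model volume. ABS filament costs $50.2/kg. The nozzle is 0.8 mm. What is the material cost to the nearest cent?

Interior volume: 189 − 94.1 → 94.9 cm³.
Deposited infill: 0.60 × 94.9 → 56.94 cm³.
Support = 0.15 × 189 = 28.35 cm³.
Total printed volume = 94.1 + 56.94 + 28.35, so 179.39 cm³.
Mass = 179.39 × 1.04, so 186.5656 g.
Cost = 186.5656 g / 1000 × $50.2/kg = $9.37.

$9.37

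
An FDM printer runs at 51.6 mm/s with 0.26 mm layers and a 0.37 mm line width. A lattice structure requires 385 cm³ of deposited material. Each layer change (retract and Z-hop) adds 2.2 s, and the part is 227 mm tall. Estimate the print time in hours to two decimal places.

Extrusion cross-section = 0.26 × 0.37 = 0.0962 mm².
Total extruded path = 385000/0.0962 = 4002079 mm.
Print-move time: 4002079 / 51.6 → 77559.7 s.
Layer count = ceil(227 / 0.26) = 874.
Non-print overhead = 874 × 2.2 = 1922.8 s.
Total = 77559.7 + 1922.8 = 79482.5 s = 22.08 hours.

22.08 hours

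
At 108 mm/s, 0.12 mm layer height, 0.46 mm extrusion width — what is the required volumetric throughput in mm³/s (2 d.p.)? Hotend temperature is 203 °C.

5.96

Extrusion cross-section = 0.12 × 0.46, so 0.0552 mm².
Volumetric flow = 108 × 0.0552 = 5.96 mm³/s.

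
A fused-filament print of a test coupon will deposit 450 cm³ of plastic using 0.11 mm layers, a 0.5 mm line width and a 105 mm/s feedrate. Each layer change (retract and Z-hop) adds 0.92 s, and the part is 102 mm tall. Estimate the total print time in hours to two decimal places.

21.88 hours

Extrusion cross-section: 0.11 × 0.5 → 0.055 mm².
Total extruded path = 450000/0.055 = 8181818.2 mm.
Extrusion time = 8181818.2 / 105, so 77922.1 s.
Layer count = ceil(102 / 0.11) = 928.
Z-hop total = 928 × 0.92, so 853.76 s.
Altogether 77922.1 + 853.76 = 78775.86 s, i.e. 21.88 hours.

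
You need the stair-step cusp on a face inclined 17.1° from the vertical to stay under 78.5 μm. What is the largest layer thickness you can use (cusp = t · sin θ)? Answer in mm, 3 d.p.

t = h_c / sin θ = 0.0785 / 0.2940 = 0.267 mm.

0.267 mm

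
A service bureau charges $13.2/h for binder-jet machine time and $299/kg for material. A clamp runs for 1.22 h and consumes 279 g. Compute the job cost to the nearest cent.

$99.53

Machine cost = 13.2 × 1.22, so $16.104.
Material cost = 299 × 279/1000 = $83.421.
Total = 16.104 + 83.421 = 99.525 ≈ $99.53.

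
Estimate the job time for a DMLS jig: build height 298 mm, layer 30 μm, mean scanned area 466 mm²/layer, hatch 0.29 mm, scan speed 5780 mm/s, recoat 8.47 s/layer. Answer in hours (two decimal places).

24.14 hours

Layer count = ceil(298 / 0.03) = 9934.
Hatch length per layer = 466 / 0.29 = 1606.9 mm.
Scan time per layer = 1606.9 / 5780 = 0.278 s.
Time per layer = 0.278 + 8.47 = 8.748 s.
9934 layers × 8.748 s/layer = 86902.632 s, i.e. 24.14 hours.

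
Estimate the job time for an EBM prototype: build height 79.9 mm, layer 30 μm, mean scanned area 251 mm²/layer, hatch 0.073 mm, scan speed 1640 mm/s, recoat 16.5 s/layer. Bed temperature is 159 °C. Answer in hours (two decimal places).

Layer count = ceil(79.9 / 0.03) = 2664.
Scan path per layer = 251 / 0.073 = 3438.4 mm.
Scan time per layer = 3438.4 / 1640, so 2.0966 s.
Time per layer = 2.0966 + 16.5, so 18.5966 s.
Total: 2664 × 18.5966 s = 49541.3424 s → 13.76 hours.

13.76 hours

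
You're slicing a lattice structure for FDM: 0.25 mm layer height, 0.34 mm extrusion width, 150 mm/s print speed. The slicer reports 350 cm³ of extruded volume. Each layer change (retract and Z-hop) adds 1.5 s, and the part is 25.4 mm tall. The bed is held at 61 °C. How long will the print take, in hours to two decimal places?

Line area = 0.25 × 0.34 = 0.085 mm².
Total extruded path = 350000/0.085 = 4117647.1 mm.
Extrusion time = 4117647.1 / 150, so 27451 s.
Layer count = ceil(25.4 / 0.25) = 102.
Non-print overhead: 102 × 1.5 → 153 s.
Total = 27451 + 153 = 27604 s = 7.67 hours.

7.67 hours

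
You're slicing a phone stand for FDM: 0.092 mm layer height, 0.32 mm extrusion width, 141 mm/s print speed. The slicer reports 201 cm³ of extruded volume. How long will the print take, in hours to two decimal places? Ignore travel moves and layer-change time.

Extrusion cross-section: 0.092 × 0.32 → 0.02944 mm².
Toolpath length = 201 cm³ / 0.02944 mm² = 201000 / 0.02944 = 6827445.7 mm.
Time extruding = 6827445.7 / 141 = 48421.6 s.
Converting: 48421.6 s = 13.45 hours.

13.45 hours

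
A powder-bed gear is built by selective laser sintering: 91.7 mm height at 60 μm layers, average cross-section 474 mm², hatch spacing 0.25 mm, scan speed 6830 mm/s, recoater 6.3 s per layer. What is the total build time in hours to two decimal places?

2.79 hours

Number of layers: 91.7 / 0.06 → 1529 (rounded up).
Per-layer scan distance = 474 / 0.25, so 1896 mm.
Per-layer scan time = 1896 / 6830 = 0.2776 s.
Per-layer time: 0.2776 + 6.3 → 6.5776 s.
Build time = 1529 × 6.5776 = 10057.1504 s = 2.79 hours.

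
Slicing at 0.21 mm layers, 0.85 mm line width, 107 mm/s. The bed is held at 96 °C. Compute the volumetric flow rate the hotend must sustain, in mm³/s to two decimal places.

Extrusion cross-section = 0.21 × 0.85 = 0.1785 mm².
Q = v·A = 107 × 0.1785 = 19.10 mm³/s.

19.10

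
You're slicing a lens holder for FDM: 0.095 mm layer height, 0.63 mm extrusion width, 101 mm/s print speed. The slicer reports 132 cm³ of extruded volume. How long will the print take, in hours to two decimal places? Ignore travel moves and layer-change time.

6.07 hours

Line area: 0.095 × 0.63 → 0.05985 mm².
Toolpath length = 132 cm³ / 0.05985 mm² = 132000 / 0.05985 = 2205513.8 mm.
Print-move time = 2205513.8 / 101, so 21836.8 s.
In the requested units: 21836.8 s = 6.07 hours.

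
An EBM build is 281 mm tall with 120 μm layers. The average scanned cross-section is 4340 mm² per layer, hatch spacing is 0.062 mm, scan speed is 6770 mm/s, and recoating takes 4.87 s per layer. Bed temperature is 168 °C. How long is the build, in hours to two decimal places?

Layer count = ceil(281 / 0.12) = 2342.
Per-layer scan distance = 4340 / 0.062 = 70000 mm.
Scan time per layer = 70000 / 6770 = 10.3397 s.
Per-layer time = 10.3397 + 4.87 = 15.2097 s.
Total: 2342 × 15.2097 s = 35621.1174 s → 9.89 hours.

9.89 hours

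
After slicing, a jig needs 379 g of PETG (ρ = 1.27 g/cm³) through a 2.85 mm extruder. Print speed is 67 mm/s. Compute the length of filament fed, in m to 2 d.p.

Extruded volume: 379/1.27 = 298.4252 cm³ (298425.2 mm³).
Filament cross-section = π × (2.85/2)² = 6.3794 mm².
Length = 298425.2 / 6.3794 = 46779.51 mm = 46.78 m.

46.78 m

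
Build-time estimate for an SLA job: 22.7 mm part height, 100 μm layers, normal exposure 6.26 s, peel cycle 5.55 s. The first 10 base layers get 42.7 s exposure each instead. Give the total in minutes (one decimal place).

Layers = ⌈22.7/0.1⌉ = 227.
Base layers: 10 × (42.7 + 5.55) → 482.5 s.
Regular layers: 217 × (6.26 + 5.55) → 2562.77 s.
Total = 482.5 + 2562.77 = 3045.27 s = 50.8 minutes.

50.8 minutes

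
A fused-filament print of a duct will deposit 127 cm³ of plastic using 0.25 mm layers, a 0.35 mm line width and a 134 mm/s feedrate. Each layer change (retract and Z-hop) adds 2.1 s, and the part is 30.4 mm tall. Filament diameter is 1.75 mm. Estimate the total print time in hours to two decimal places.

3.08 hours

Extrusion cross-section = 0.25 × 0.35, so 0.0875 mm².
Toolpath length = 127 cm³ / 0.0875 mm² = 127000 / 0.0875 = 1451428.6 mm.
Time extruding = 1451428.6 / 134, so 10831.6 s.
Layer count = ceil(30.4 / 0.25) = 122.
Layer-change overhead = 122 × 2.1 = 256.2 s.
Total = 10831.6 + 256.2 = 11087.8 s = 3.08 hours.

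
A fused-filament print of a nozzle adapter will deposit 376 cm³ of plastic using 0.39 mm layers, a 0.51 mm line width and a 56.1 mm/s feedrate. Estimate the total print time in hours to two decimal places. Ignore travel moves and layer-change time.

Bead cross-section = 0.39 × 0.51 = 0.1989 mm².
Path length: 376000 mm³ / 0.1989 mm² → 1890397.2 mm.
Print-move time = 1890397.2 / 56.1 = 33696.9 s.
In the requested units: 33696.9 s = 9.36 hours.

9.36 hours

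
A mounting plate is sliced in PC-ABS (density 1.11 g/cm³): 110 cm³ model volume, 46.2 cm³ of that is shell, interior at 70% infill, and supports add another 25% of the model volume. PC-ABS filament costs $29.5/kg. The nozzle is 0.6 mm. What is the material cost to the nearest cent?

Interior volume = 110 − 46.2 = 63.8 cm³.
Infill deposited = 0.70 × 63.8, so 44.66 cm³.
Support = 0.25 × 110 = 27.5 cm³.
Total printed volume: 46.2 + 44.66 + 27.5 → 118.36 cm³.
Mass: 118.36 × 1.11 → 131.3796 g.
Cost = 131.3796 g / 1000 × $29.5/kg = $3.88.

$3.88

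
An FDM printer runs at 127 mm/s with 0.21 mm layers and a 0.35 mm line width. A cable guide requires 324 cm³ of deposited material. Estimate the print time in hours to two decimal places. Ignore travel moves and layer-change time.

Line area = 0.21 × 0.35 = 0.0735 mm².
Path length: 324000 mm³ / 0.0735 mm² → 4408163.3 mm.
Time extruding = 4408163.3 / 127, so 34709.9 s.
Converting: 34709.9 s = 9.64 hours.

9.64 hours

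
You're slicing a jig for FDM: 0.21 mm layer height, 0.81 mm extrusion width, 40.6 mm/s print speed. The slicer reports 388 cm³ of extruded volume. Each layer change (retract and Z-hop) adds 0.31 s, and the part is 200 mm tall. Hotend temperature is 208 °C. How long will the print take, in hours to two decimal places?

Bead cross-section = 0.21 × 0.81 = 0.1701 mm².
Toolpath length = 388 cm³ / 0.1701 mm² = 388000 / 0.1701 = 2281011.2 mm.
Time extruding = 2281011.2 / 40.6, so 56182.5 s.
Layers = ⌈200/0.21⌉ = 953.
Layer-change overhead = 953 × 0.31 = 295.43 s.
Altogether 56182.5 + 295.43 = 56477.93 s, i.e. 15.69 hours.

15.69 hours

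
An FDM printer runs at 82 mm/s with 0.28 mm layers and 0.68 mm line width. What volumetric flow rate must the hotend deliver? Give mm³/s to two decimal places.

Bead cross-section = 0.28 × 0.68 = 0.1904 mm².
Q = v·A = 82 × 0.1904 = 15.61 mm³/s.

15.61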